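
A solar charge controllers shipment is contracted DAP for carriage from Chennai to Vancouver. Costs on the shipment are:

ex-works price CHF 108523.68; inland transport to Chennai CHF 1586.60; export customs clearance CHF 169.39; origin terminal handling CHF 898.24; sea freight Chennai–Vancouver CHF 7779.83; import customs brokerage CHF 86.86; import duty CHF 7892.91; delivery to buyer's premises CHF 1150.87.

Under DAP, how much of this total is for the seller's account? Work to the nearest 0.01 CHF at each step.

Seller's account: CHF 120108.61

DAP: the seller bears all costs to the named destination except import duty and clearance.
Seller's account: goods 108523.68 + inland to port 1586.60 + export clearance 169.39 + origin terminal 898.24 + freight 7779.83 + delivery 1150.87 = 120108.61
Buyer's account: brokerage 86.86 + duty 7892.91 = 7979.77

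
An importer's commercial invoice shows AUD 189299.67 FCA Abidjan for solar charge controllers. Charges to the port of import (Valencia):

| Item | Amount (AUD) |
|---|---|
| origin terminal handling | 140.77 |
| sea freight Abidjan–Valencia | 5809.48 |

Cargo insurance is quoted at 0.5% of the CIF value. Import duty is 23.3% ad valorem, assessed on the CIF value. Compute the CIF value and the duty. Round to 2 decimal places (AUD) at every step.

Let C be the CIF value. C = FCA price + pre-shipment costs + freight + 0.5% × C
C − 0.5% × C = 189299.67 + 140.77 + 5809.48
0.995 × C = 195249.92
C = 195249.92 / 0.995 = 196231.08
Insurance premium = 0.5% × 196231.08 = 981.16
Import duty = 196231.08 × 23.3% = 45721.84

CIF value: AUD 196231.08; import duty: AUD 45721.84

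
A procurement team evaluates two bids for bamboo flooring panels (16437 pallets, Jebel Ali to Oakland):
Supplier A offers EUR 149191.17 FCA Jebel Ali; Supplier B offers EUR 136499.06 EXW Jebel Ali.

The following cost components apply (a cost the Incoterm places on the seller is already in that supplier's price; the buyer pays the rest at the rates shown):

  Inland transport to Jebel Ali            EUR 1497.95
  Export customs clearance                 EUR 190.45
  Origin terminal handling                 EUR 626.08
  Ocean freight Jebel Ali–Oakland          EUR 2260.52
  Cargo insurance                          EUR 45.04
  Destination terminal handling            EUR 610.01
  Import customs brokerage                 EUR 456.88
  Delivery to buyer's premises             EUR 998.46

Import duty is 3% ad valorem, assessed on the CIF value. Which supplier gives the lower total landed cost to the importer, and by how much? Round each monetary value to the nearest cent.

Supplier A (FCA):
CIF value = FCA price + origin terminal + freight + insurance = 149191.17 + 626.08 + 2260.52 + 45.04 = 152122.81
Import duty = 152122.81 × 3% = 4563.68
Buyer bears (A): 626.08 + 2260.52 + 45.04 + 610.01 + 456.88 + 998.46 = 4996.99
Landed cost (A) = invoice 149191.17 + 4996.99 + duty 4563.68 = 158751.84
Supplier B (EXW):
CIF value = EXW price + inland to port + export clearance + origin terminal + freight + insurance = 136499.06 + 1497.95 + 190.45 + 626.08 + 2260.52 + 45.04 = 141119.10
Import duty = 141119.10 × 3% = 4233.57
Buyer bears (B): 1497.95 + 190.45 + 626.08 + 2260.52 + 45.04 + 610.01 + 456.88 + 998.46 = 6685.39
Landed cost (B) = invoice 136499.06 + 6685.39 + duty 4233.57 = 147418.02
Difference = |158751.84 − 147418.02| = 11333.82

Supplier B is cheaper by EUR 11333.82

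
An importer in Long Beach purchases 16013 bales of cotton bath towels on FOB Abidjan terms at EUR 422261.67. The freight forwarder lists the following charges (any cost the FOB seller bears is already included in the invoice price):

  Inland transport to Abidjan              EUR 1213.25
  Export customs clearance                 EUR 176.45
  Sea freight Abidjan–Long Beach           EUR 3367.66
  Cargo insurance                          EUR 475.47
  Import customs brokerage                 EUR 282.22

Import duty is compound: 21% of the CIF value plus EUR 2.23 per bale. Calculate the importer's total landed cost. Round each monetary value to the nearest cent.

FOB: the seller bears costs until goods are on board at the origin port; the buyer bears freight, insurance and all costs thereafter.
Already in the invoice (seller's account under FOB): inland to port, export clearance — exclude.
CIF value = FOB price + freight + insurance = 422261.67 + 3367.66 + 475.47 = 426104.80
Ad valorem component: 426104.80 × 21% = 89482.01
Specific component: 16013 × 2.23 = 35708.99
Import duty = 89482.01 + 35708.99 = 125191.00
Buyer bears: freight 3367.66 + insurance 475.47 + brokerage 282.22 + duty 125191.00 = 129316.35
Landed cost = invoice 422261.67 + 129316.35 = 551578.02

Total landed cost: EUR 551578.02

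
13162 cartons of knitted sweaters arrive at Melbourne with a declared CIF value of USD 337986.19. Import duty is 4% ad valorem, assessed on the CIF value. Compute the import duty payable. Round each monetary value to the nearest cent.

Import duty: USD 13519.45

Import duty = 337986.19 × 4% = 13519.45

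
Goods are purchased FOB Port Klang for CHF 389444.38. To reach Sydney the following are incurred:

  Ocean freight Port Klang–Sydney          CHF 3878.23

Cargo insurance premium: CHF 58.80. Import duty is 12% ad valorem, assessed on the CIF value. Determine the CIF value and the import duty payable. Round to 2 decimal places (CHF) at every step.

CIF = FOB price + freight + insurance
CIF = 389444.38 + 3878.23 + 58.80 = 393381.41
Import duty = 393381.41 × 12% = 47205.77

CIF value: CHF 393381.41; import duty: CHF 47205.77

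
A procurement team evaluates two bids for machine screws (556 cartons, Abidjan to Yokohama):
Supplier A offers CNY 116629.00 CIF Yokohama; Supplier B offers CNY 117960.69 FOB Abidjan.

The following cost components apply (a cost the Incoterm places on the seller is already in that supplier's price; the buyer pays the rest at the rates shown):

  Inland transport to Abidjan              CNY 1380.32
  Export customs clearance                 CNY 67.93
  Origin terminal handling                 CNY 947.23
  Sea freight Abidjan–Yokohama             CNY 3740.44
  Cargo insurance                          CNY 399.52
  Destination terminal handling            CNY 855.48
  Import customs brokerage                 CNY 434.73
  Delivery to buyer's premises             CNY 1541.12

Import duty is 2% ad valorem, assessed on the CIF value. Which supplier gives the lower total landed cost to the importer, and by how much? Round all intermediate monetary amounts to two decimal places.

Supplier A (CIF):
The CIF price already equals the CIF value: 116629.00
Import duty = 116629.00 × 2% = 2332.58
Buyer bears (A): 855.48 + 434.73 + 1541.12 = 2831.33
Landed cost (A) = invoice 116629.00 + 2831.33 + duty 2332.58 = 121792.91
Supplier B (FOB):
CIF value = FOB price + freight + insurance = 117960.69 + 3740.44 + 399.52 = 122100.65
Import duty = 122100.65 × 2% = 2442.01
Buyer bears (B): 3740.44 + 399.52 + 855.48 + 434.73 + 1541.12 = 6971.29
Landed cost (B) = invoice 117960.69 + 6971.29 + duty 2442.01 = 127373.99
Difference = |121792.91 − 127373.99| = 5581.08

Supplier A is cheaper by CNY 5581.08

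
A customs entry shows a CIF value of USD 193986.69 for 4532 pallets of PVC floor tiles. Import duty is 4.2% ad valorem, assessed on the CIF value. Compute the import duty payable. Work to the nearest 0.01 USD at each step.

Import duty: USD 8147.44

Import duty = 193986.69 × 4.2% = 8147.44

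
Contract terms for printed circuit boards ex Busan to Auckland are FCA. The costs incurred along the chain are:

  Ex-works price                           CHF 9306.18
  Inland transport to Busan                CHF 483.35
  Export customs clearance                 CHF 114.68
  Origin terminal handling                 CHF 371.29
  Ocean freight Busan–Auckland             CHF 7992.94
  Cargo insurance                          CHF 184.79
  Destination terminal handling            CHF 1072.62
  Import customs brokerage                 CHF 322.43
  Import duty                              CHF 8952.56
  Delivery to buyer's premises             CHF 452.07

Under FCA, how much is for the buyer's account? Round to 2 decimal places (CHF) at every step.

Buyer's account: CHF 19348.70

FCA: the seller delivers export-cleared goods to the carrier; the buyer bears costs from that point.
Seller's account: goods 9306.18 + inland to port 483.35 + export clearance 114.68 = 9904.21
Buyer's account: origin terminal 371.29 + freight 7992.94 + insurance 184.79 + destination terminal 1072.62 + brokerage 322.43 + duty 8952.56 + delivery 452.07 = 19348.70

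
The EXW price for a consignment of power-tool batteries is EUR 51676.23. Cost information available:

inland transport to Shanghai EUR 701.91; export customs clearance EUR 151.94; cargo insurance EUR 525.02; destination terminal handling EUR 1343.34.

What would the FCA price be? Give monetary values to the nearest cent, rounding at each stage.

Not relevant to the conversion: destination terminal, insurance — on the buyer under both terms; not part of either seller's price.
From EXW to FCA, the seller additionally bears: inland to port, export clearance.
FCA price = 51676.23 + 701.91 + 151.94 = 52530.08

FCA price: EUR 52530.08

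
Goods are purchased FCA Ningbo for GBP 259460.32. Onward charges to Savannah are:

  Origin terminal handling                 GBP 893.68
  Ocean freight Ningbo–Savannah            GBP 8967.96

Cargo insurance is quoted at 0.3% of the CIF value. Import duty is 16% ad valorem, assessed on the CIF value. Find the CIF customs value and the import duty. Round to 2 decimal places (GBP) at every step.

CIF value: GBP 270132.36; import duty: GBP 43221.18

Let C be the CIF value. C = FCA price + pre-shipment costs + freight + 0.3% × C
C − 0.3% × C = 259460.32 + 893.68 + 8967.96
0.997 × C = 269321.96
C = 269321.96 / 0.997 = 270132.36
Insurance premium = 0.3% × 270132.36 = 810.40
Import duty = 270132.36 × 16% = 43221.18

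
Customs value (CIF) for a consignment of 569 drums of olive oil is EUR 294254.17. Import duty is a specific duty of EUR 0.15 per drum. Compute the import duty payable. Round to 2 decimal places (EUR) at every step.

Import duty: EUR 85.35

Import duty = 569 × 0.15 = 85.35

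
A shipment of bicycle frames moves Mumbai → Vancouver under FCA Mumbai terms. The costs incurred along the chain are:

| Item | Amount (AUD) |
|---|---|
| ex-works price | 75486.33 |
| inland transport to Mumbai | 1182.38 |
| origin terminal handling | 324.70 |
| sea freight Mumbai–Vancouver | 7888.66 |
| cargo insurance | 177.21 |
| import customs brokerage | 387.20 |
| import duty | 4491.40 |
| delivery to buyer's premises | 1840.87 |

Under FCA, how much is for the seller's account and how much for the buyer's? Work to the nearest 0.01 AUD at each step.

FCA: the seller delivers export-cleared goods to the carrier; the buyer bears costs from that point.
Seller's account: goods 75486.33 + inland to port 1182.38 = 76668.71
Buyer's account: origin terminal 324.70 + freight 7888.66 + insurance 177.21 + brokerage 387.20 + duty 4491.40 + delivery 1840.87 = 15110.04

Seller: AUD 76668.71; buyer: AUD 15110.04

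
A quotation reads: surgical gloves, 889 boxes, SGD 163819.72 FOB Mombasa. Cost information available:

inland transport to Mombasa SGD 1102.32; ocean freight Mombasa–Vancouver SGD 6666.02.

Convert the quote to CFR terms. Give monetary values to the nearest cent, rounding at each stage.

Not relevant to the conversion: inland to port — on the seller under both FOB and CFR; already in the FOB price and stays in the CFR price.
From FOB to CFR, the seller additionally bears: freight.
CFR price = 163819.72 + 6666.02 = 170485.74

CFR price: SGD 170485.74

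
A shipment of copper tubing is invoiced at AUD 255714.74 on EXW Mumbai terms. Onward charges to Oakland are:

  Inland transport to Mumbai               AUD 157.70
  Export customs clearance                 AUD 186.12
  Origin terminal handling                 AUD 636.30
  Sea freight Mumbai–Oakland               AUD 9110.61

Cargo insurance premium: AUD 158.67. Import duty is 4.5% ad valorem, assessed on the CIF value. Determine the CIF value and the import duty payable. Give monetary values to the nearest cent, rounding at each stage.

CIF value: AUD 265964.14; import duty: AUD 11968.39

CIF = EXW price + pre-shipment costs + freight + insurance
CIF = 255714.74 + 157.70 + 186.12 + 636.30 + 9110.61 + 158.67 = 265964.14
Import duty = 265964.14 × 4.5% = 11968.39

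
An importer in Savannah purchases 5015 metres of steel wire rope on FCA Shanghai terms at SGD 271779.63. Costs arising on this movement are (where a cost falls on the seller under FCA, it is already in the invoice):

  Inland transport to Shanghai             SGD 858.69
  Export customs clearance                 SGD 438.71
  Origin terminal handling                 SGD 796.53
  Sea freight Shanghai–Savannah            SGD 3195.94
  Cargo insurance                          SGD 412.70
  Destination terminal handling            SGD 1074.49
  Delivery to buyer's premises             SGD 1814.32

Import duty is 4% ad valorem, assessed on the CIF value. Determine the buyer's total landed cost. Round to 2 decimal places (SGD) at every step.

Total landed cost: SGD 290121.00

FCA: the seller delivers export-cleared goods to the carrier; the buyer bears costs from that point.
Already in the invoice (seller's account under FCA): inland to port, export clearance — exclude.
CIF value = FCA price + origin terminal + freight + insurance = 271779.63 + 796.53 + 3195.94 + 412.70 = 276184.80
Import duty = 276184.80 × 4% = 11047.39
Buyer bears: origin terminal 796.53 + freight 3195.94 + insurance 412.70 + destination terminal 1074.49 + delivery 1814.32 + duty 11047.39 = 18341.37
Landed cost = invoice 271779.63 + 18341.37 = 290121.00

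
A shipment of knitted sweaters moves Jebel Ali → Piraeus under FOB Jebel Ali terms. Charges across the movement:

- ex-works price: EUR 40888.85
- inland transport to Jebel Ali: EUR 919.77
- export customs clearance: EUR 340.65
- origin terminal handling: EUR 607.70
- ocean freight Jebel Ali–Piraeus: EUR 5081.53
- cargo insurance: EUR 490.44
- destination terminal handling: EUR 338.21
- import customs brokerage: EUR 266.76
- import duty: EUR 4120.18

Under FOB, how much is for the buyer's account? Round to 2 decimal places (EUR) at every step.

Buyer's account: EUR 10297.12

FOB: the seller bears costs until goods are on board at the origin port; the buyer bears freight, insurance and all costs thereafter.
Seller's account: goods 40888.85 + inland to port 919.77 + export clearance 340.65 + origin terminal 607.70 = 42756.97
Buyer's account: freight 5081.53 + insurance 490.44 + destination terminal 338.21 + brokerage 266.76 + duty 4120.18 = 10297.12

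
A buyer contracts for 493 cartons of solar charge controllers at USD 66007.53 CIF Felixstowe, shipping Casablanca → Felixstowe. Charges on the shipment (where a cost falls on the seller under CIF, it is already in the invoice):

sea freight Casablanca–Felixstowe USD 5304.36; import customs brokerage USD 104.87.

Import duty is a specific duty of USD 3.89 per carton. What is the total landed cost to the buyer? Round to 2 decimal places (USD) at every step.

CIF: the seller pays costs through ocean freight and marine insurance to the destination port.
Already in the invoice (seller's account under CIF): freight — exclude.
The CIF price already equals the CIF value: 66007.53
Import duty = 493 × 3.89 = 1917.77
Buyer bears: brokerage 104.87 + duty 1917.77 = 2022.64
Landed cost = invoice 66007.53 + 2022.64 = 68030.17

Total landed cost: USD 68030.17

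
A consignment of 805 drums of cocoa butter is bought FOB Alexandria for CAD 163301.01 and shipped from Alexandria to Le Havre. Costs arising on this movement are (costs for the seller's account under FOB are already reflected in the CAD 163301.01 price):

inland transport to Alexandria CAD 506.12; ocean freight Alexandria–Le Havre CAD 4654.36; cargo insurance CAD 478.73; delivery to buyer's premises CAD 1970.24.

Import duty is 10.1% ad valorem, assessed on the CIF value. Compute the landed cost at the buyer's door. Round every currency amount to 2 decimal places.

Total landed cost: CAD 187416.18

FOB: the seller bears costs until goods are on board at the origin port; the buyer bears freight, insurance and all costs thereafter.
Already in the invoice (seller's account under FOB): inland to port — exclude.
CIF value = FOB price + freight + insurance = 163301.01 + 4654.36 + 478.73 = 168434.10
Import duty = 168434.10 × 10.1% = 17011.84
Buyer bears: freight 4654.36 + insurance 478.73 + delivery 1970.24 + duty 17011.84 = 24115.17
Landed cost = invoice 163301.01 + 24115.17 = 187416.18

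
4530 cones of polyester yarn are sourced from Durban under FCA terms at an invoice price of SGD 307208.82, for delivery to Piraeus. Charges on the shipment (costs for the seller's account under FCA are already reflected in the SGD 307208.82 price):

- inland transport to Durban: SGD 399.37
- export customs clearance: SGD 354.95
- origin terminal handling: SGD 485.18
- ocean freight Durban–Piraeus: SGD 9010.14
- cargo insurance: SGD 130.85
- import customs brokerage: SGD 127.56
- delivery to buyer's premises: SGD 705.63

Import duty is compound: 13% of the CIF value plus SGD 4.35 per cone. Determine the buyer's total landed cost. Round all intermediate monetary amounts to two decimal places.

FCA: the seller delivers export-cleared goods to the carrier; the buyer bears costs from that point.
Already in the invoice (seller's account under FCA): inland to port, export clearance — exclude.
CIF value = FCA price + origin terminal + freight + insurance = 307208.82 + 485.18 + 9010.14 + 130.85 = 316834.99
Ad valorem component: 316834.99 × 13% = 41188.55
Specific component: 4530 × 4.35 = 19705.50
Import duty = 41188.55 + 19705.50 = 60894.05
Buyer bears: origin terminal 485.18 + freight 9010.14 + insurance 130.85 + brokerage 127.56 + delivery 705.63 + duty 60894.05 = 71353.41
Landed cost = invoice 307208.82 + 71353.41 = 378562.23

Total landed cost: SGD 378562.23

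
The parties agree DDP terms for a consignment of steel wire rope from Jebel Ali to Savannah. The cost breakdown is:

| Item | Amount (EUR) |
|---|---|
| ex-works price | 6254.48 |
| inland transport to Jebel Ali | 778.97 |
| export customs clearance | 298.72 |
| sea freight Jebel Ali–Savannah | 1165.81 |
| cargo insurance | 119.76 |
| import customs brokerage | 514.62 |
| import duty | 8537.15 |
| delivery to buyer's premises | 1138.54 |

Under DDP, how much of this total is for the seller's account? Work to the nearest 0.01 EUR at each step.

Seller's account: EUR 18808.05

DDP: the seller bears all costs including import duty.
Seller's account: goods 6254.48 + inland to port 778.97 + export clearance 298.72 + freight 1165.81 + insurance 119.76 + brokerage 514.62 + duty 8537.15 + delivery 1138.54 = 18808.05
Buyer's account: 0.00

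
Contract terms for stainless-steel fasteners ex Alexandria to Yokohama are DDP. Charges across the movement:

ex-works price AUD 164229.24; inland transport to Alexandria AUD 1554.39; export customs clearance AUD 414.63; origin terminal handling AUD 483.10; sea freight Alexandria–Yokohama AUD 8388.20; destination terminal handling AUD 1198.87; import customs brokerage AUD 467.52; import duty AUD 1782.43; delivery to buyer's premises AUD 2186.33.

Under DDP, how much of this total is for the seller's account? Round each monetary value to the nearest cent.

Seller's account: AUD 180704.71

DDP: the seller bears all costs including import duty.
Seller's account: goods 164229.24 + inland to port 1554.39 + export clearance 414.63 + origin terminal 483.10 + freight 8388.20 + destination terminal 1198.87 + brokerage 467.52 + duty 1782.43 + delivery 2186.33 = 180704.71
Buyer's account: 0.00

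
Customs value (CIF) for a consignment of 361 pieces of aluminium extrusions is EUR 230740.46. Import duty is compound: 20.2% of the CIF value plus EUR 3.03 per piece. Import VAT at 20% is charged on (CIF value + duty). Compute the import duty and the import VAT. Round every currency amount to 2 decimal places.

Ad valorem component: 230740.46 × 20.2% = 46609.57
Specific component: 361 × 3.03 = 1093.83
Import duty = 46609.57 + 1093.83 = 47703.40
VAT base = CIF + duty = 230740.46 + 47703.40 = 278443.86
Import VAT = 278443.86 × 20% = 55688.77

Import duty: EUR 47703.40; import VAT: EUR 55688.77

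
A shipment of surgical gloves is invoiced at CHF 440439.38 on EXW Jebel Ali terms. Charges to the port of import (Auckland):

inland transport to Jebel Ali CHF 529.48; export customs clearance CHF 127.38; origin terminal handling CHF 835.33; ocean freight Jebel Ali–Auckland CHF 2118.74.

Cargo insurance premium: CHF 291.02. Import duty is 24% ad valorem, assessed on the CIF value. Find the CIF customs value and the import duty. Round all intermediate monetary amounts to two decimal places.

CIF = EXW price + pre-shipment costs + freight + insurance
CIF = 440439.38 + 529.48 + 127.38 + 835.33 + 2118.74 + 291.02 = 444341.33
Import duty = 444341.33 × 24% = 106641.92

CIF value: CHF 444341.33; import duty: CHF 106641.92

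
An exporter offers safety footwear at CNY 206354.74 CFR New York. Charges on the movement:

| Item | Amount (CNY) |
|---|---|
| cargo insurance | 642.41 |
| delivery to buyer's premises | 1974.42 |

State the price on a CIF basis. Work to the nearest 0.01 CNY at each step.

Not relevant to the conversion: delivery — on the buyer under both terms; not part of either seller's price.
From CFR to CIF, the seller additionally bears: insurance.
CIF price = 206354.74 + 642.41 = 206997.15

CIF price: CNY 206997.15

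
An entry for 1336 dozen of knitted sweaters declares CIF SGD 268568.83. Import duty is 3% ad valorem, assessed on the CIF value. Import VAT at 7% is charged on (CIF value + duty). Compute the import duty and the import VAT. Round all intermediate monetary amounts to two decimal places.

Import duty: SGD 8057.06; import VAT: SGD 19363.81

Import duty = 268568.83 × 3% = 8057.06
VAT base = CIF + duty = 268568.83 + 8057.06 = 276625.89
Import VAT = 276625.89 × 7% = 19363.81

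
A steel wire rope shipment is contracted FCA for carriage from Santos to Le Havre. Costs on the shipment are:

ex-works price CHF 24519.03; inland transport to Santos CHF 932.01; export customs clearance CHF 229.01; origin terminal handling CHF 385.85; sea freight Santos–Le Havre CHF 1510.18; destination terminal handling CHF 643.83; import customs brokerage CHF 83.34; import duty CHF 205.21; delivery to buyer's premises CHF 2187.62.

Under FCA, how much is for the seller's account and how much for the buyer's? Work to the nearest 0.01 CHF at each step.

FCA: the seller delivers export-cleared goods to the carrier; the buyer bears costs from that point.
Seller's account: goods 24519.03 + inland to port 932.01 + export clearance 229.01 = 25680.05
Buyer's account: origin terminal 385.85 + freight 1510.18 + destination terminal 643.83 + brokerage 83.34 + duty 205.21 + delivery 2187.62 = 5016.03

Seller: CHF 25680.05; buyer: CHF 5016.03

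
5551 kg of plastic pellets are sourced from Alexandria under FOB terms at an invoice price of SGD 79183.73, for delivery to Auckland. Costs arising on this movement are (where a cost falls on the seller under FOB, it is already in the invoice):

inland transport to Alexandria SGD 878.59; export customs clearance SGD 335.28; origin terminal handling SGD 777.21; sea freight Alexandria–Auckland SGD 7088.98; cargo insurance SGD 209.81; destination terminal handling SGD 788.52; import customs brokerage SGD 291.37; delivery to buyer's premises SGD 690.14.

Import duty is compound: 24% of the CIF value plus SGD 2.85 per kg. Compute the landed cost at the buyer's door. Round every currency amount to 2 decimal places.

Total landed cost: SGD 124828.70

FOB: the seller bears costs until goods are on board at the origin port; the buyer bears freight, insurance and all costs thereafter.
Already in the invoice (seller's account under FOB): inland to port, export clearance, origin terminal — exclude.
CIF value = FOB price + freight + insurance = 79183.73 + 7088.98 + 209.81 = 86482.52
Ad valorem component: 86482.52 × 24% = 20755.80
Specific component: 5551 × 2.85 = 15820.35
Import duty = 20755.80 + 15820.35 = 36576.15
Buyer bears: freight 7088.98 + insurance 209.81 + destination terminal 788.52 + brokerage 291.37 + delivery 690.14 + duty 36576.15 = 45644.97
Landed cost = invoice 79183.73 + 45644.97 = 124828.70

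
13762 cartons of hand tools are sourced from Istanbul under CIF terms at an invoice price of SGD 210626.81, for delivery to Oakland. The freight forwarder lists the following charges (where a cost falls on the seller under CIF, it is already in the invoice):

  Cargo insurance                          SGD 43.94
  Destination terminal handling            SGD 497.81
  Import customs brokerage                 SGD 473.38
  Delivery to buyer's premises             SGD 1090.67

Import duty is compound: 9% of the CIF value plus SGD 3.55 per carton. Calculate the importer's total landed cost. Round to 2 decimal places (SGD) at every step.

CIF: the seller pays costs through ocean freight and marine insurance to the destination port.
Already in the invoice (seller's account under CIF): insurance — exclude.
The CIF price already equals the CIF value: 210626.81
Ad valorem component: 210626.81 × 9% = 18956.41
Specific component: 13762 × 3.55 = 48855.10
Import duty = 18956.41 + 48855.10 = 67811.51
Buyer bears: destination terminal 497.81 + brokerage 473.38 + delivery 1090.67 + duty 67811.51 = 69873.37
Landed cost = invoice 210626.81 + 69873.37 = 280500.18

Total landed cost: SGD 280500.18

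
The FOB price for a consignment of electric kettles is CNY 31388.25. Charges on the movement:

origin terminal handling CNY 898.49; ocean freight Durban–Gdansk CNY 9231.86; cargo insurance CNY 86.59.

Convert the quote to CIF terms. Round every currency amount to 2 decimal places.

CIF price: CNY 40706.70

Not relevant to the conversion: origin terminal — on the seller under both FOB and CIF; already in the FOB price and stays in the CIF price.
From FOB to CIF, the seller additionally bears: freight, insurance.
CIF price = 31388.25 + 9231.86 + 86.59 = 40706.70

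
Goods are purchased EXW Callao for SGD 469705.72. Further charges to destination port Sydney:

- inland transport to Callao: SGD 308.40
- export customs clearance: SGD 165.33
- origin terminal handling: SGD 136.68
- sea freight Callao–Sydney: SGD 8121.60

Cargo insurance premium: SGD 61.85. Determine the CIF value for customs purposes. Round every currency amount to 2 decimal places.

CIF value: SGD 478499.58

CIF = EXW price + pre-shipment costs + freight + insurance
CIF = 469705.72 + 308.40 + 165.33 + 136.68 + 8121.60 + 61.85 = 478499.58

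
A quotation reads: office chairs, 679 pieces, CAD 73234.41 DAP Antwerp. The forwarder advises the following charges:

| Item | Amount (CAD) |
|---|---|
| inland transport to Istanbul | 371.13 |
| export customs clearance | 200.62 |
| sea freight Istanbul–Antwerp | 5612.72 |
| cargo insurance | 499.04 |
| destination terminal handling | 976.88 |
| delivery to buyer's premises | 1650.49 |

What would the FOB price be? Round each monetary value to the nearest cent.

FOB price: CAD 64495.28

Not relevant to the conversion: inland to port, export clearance — on the seller under both DAP and FOB; already in the DAP price and stays in the FOB price.
From DAP to FOB, the seller no longer bears: freight, insurance, destination terminal, delivery.
FOB price = 73234.41 − 5612.72 − 499.04 − 976.88 − 1650.49 = 64495.28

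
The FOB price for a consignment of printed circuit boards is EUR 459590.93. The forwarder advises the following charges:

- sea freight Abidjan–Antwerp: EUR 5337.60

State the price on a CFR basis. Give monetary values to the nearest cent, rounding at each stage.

From FOB to CFR, the seller additionally bears: freight.
CFR price = 459590.93 + 5337.60 = 464928.53

CFR price: EUR 464928.53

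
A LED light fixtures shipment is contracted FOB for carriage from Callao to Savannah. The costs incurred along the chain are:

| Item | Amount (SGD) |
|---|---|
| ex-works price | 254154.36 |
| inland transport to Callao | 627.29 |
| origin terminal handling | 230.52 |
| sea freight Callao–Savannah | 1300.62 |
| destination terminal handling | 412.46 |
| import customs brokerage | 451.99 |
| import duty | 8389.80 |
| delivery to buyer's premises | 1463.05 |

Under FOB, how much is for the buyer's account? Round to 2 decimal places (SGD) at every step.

FOB: the seller bears costs until goods are on board at the origin port; the buyer bears freight, insurance and all costs thereafter.
Seller's account: goods 254154.36 + inland to port 627.29 + origin terminal 230.52 = 255012.17
Buyer's account: freight 1300.62 + destination terminal 412.46 + brokerage 451.99 + duty 8389.80 + delivery 1463.05 = 12017.92

Buyer's account: SGD 12017.92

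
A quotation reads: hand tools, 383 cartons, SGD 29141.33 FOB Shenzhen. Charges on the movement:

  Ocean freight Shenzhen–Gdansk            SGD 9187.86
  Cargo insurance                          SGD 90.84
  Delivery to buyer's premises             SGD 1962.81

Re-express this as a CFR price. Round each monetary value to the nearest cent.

Not relevant to the conversion: insurance, delivery — on the buyer under both terms; not part of either seller's price.
From FOB to CFR, the seller additionally bears: freight.
CFR price = 29141.33 + 9187.86 = 38329.19

CFR price: SGD 38329.19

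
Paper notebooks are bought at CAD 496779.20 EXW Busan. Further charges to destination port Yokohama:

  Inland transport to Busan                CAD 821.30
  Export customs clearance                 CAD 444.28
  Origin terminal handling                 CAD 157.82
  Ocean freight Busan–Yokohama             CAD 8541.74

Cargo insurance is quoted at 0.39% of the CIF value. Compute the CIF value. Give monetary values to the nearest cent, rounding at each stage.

CIF value: CAD 508728.38

Let C be the CIF value. C = EXW price + pre-shipment costs + freight + 0.39% × C
C − 0.39% × C = 496779.20 + 821.30 + 444.28 + 157.82 + 8541.74
0.9961 × C = 506744.34
C = 506744.34 / 0.9961 = 508728.38
Insurance premium = 0.39% × 508728.38 = 1984.04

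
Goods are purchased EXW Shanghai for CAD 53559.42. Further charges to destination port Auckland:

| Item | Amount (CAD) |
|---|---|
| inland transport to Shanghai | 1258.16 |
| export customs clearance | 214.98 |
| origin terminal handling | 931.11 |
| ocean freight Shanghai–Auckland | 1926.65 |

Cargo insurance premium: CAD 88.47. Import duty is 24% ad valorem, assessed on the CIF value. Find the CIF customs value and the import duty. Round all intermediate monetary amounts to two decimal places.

CIF = EXW price + pre-shipment costs + freight + insurance
CIF = 53559.42 + 1258.16 + 214.98 + 931.11 + 1926.65 + 88.47 = 57978.79
Import duty = 57978.79 × 24% = 13914.91

CIF value: CAD 57978.79; import duty: CAD 13914.91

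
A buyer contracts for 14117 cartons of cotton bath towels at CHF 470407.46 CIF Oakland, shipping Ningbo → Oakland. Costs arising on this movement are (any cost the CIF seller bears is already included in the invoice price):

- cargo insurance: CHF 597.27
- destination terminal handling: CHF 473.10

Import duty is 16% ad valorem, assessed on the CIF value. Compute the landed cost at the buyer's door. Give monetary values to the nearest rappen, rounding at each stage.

Total landed cost: CHF 546145.75

CIF: the seller pays costs through ocean freight and marine insurance to the destination port.
Already in the invoice (seller's account under CIF): insurance — exclude.
The CIF price already equals the CIF value: 470407.46
Import duty = 470407.46 × 16% = 75265.19
Buyer bears: destination terminal 473.10 + duty 75265.19 = 75738.29
Landed cost = invoice 470407.46 + 75738.29 = 546145.75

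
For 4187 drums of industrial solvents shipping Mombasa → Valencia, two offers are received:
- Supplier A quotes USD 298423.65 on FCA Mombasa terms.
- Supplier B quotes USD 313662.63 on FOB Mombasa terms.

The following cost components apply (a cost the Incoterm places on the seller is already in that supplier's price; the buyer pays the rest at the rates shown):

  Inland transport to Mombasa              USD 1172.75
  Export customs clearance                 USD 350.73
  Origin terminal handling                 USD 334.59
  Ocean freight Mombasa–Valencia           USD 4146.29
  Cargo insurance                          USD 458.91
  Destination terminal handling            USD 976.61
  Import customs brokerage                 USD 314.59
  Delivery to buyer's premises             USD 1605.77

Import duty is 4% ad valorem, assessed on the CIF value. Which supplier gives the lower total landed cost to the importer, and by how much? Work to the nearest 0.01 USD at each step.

Supplier A is cheaper by USD 15500.56

Supplier A (FCA):
CIF value = FCA price + origin terminal + freight + insurance = 298423.65 + 334.59 + 4146.29 + 458.91 = 303363.44
Import duty = 303363.44 × 4% = 12134.54
Buyer bears (A): 334.59 + 4146.29 + 458.91 + 976.61 + 314.59 + 1605.77 = 7836.76
Landed cost (A) = invoice 298423.65 + 7836.76 + duty 12134.54 = 318394.95
Supplier B (FOB):
CIF value = FOB price + freight + insurance = 313662.63 + 4146.29 + 458.91 = 318267.83
Import duty = 318267.83 × 4% = 12730.71
Buyer bears (B): 4146.29 + 458.91 + 976.61 + 314.59 + 1605.77 = 7502.17
Landed cost (B) = invoice 313662.63 + 7502.17 + duty 12730.71 = 333895.51
Difference = |318394.95 − 333895.51| = 15500.56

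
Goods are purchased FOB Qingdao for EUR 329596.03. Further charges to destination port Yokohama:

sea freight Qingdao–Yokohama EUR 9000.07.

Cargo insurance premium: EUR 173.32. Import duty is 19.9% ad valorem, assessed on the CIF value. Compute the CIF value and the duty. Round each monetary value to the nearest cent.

CIF = FOB price + freight + insurance
CIF = 329596.03 + 9000.07 + 173.32 = 338769.42
Import duty = 338769.42 × 19.9% = 67415.11

CIF value: EUR 338769.42; import duty: EUR 67415.11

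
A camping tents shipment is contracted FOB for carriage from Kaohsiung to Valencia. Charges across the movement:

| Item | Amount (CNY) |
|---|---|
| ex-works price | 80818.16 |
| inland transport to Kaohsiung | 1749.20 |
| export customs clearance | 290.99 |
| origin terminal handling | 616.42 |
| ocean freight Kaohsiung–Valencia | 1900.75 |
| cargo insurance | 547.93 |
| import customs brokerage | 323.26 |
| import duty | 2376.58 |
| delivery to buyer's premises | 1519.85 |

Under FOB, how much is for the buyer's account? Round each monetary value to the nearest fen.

Buyer's account: CNY 6668.37

FOB: the seller bears costs until goods are on board at the origin port; the buyer bears freight, insurance and all costs thereafter.
Seller's account: goods 80818.16 + inland to port 1749.20 + export clearance 290.99 + origin terminal 616.42 = 83474.77
Buyer's account: freight 1900.75 + insurance 547.93 + brokerage 323.26 + duty 2376.58 + delivery 1519.85 = 6668.37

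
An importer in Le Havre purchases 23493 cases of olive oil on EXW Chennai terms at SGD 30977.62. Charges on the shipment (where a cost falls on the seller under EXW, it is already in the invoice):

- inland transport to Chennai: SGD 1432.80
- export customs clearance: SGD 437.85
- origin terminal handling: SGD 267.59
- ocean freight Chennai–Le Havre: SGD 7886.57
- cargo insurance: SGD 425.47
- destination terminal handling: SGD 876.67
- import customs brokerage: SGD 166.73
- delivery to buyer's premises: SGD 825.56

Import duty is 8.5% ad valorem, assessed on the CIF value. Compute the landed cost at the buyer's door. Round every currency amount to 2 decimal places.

Total landed cost: SGD 46818.23

EXW: the seller makes goods available at their premises; the buyer bears all onward costs.
CIF value = EXW price + inland to port + export clearance + origin terminal + freight + insurance = 30977.62 + 1432.80 + 437.85 + 267.59 + 7886.57 + 425.47 = 41427.90
Import duty = 41427.90 × 8.5% = 3521.37
Buyer bears: inland to port 1432.80 + export clearance 437.85 + origin terminal 267.59 + freight 7886.57 + insurance 425.47 + destination terminal 876.67 + brokerage 166.73 + delivery 825.56 + duty 3521.37 = 15840.61
Landed cost = invoice 30977.62 + 15840.61 = 46818.23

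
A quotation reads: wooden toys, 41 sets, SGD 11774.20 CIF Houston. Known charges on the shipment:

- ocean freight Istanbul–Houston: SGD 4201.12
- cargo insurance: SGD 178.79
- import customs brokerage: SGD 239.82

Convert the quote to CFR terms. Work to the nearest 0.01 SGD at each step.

Not relevant to the conversion: freight — on the seller under both CIF and CFR; already in the CIF price and stays in the CFR price. brokerage — on the buyer under both terms; not part of either seller's price.
From CIF to CFR, the seller no longer bears: insurance.
CFR price = 11774.20 − 178.79 = 11595.41

CFR price: SGD 11595.41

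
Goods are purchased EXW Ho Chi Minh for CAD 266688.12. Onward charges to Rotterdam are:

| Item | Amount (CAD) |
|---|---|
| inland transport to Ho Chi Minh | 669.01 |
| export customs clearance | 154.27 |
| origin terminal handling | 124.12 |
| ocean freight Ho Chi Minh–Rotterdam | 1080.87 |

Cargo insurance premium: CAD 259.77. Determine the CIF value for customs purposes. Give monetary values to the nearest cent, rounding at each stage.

CIF value: CAD 268976.16

CIF = EXW price + pre-shipment costs + freight + insurance
CIF = 266688.12 + 669.01 + 154.27 + 124.12 + 1080.87 + 259.77 = 268976.16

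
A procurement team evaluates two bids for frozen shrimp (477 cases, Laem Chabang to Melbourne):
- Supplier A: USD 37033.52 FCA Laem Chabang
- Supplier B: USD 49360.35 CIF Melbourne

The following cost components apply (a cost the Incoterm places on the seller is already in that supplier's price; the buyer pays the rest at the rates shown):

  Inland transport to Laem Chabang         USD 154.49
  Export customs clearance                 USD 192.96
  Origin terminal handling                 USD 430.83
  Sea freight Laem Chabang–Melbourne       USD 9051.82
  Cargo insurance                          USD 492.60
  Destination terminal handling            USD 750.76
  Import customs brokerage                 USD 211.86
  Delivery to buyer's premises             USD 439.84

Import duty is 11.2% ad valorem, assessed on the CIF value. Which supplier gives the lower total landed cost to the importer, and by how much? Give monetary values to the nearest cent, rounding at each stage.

Supplier A is cheaper by USD 2614.96

Supplier A (FCA):
CIF value = FCA price + origin terminal + freight + insurance = 37033.52 + 430.83 + 9051.82 + 492.60 = 47008.77
Import duty = 47008.77 × 11.2% = 5264.98
Buyer bears (A): 430.83 + 9051.82 + 492.60 + 750.76 + 211.86 + 439.84 = 11377.71
Landed cost (A) = invoice 37033.52 + 11377.71 + duty 5264.98 = 53676.21
Supplier B (CIF):
The CIF price already equals the CIF value: 49360.35
Import duty = 49360.35 × 11.2% = 5528.36
Buyer bears (B): 750.76 + 211.86 + 439.84 = 1402.46
Landed cost (B) = invoice 49360.35 + 1402.46 + duty 5528.36 = 56291.17
Difference = |53676.21 − 56291.17| = 2614.96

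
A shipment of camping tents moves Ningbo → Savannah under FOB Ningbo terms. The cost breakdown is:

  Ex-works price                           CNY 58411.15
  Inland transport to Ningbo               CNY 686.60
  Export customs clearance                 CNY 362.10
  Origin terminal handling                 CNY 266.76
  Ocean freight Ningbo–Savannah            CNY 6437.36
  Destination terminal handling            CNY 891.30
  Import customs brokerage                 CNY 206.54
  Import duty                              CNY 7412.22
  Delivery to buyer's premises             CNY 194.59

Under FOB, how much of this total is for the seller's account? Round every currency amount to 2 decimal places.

FOB: the seller bears costs until goods are on board at the origin port; the buyer bears freight, insurance and all costs thereafter.
Seller's account: goods 58411.15 + inland to port 686.60 + export clearance 362.10 + origin terminal 266.76 = 59726.61
Buyer's account: freight 6437.36 + destination terminal 891.30 + brokerage 206.54 + duty 7412.22 + delivery 194.59 = 15142.01

Seller's account: CNY 59726.61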